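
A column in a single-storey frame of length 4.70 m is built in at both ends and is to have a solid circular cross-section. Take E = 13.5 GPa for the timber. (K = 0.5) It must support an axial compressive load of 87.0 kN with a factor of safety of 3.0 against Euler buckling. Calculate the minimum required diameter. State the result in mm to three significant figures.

d ≈ 122 mm

Required P_cr = n·P = 3.0 × 87.0 = 261.0 kN
L_e = K·L = 0.5 × 4.70 = 2.350 m
Required I = P_cr·L_e²/(π²E) = 2.610×10^5 × 2.350² / (π² × 1.35×10^10) = 1.082×10^-5 m⁴
I_req = 1.082×10^7 mm⁴
Solid circle: I = πd⁴/64  ⇒  d = (64I/π)^(1/4) = (64×1.082×10^7/π)^(1/4) = 122 mm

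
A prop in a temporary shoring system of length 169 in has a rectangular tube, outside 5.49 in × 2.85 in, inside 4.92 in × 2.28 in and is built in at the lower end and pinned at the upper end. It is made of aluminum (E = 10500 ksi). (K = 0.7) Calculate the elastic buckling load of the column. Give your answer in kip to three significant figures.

P_cr ≈ 42.4 kip

Weak-axis I_min = (h_o·b_o³ − h_i·b_i³)/12 with b_o = 2.85, b_i = 2.280 in (shorter outer/inner sides).
I_min = (5.49×2.85³ − 4.920×2.280³)/12 = 5.731 in⁴
Effective length L_e = K·L = 0.7 × 169 = 118.3 in
P_cr = π²EI / L_e² = π² × 10500×10³ × 5.731 / 118.3² = 4.244×10^4 lb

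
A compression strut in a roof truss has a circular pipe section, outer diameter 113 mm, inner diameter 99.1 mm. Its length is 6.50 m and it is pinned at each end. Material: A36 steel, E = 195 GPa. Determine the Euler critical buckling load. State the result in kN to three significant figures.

P_cr ≈ 149 kN

d_o = 113 mm, d_i = 99.1 mm
I = π(d_o⁴ − d_i⁴)/64 = π(113⁴ − 99.10⁴)/64 = 3.269×10^6 mm⁴
I = 3.269×10^6 mm⁴ = 3.269×10^-6 m⁴
Effective length L_e = K·L = 1 × 6.50 = 6.500 m
P_cr = π²EI / L_e² = π² × 195×10⁹ × 3.269×10^-6 / 6.500² = 1.489×10^5 N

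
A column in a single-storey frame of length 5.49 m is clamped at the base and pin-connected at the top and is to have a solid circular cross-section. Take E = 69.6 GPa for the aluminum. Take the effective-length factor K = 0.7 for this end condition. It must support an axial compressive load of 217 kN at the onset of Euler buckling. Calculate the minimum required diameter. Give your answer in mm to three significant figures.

L_e = K·L = 0.7 × 5.49 = 3.843 m
Required I = P_cr·L_e²/(π²E) = 2.170×10^5 × 3.843² / (π² × 6.96×10^10) = 4.665×10^-6 m⁴
I_req = 4.665×10^6 mm⁴
Solid circle: I = πd⁴/64  ⇒  d = (64I/π)^(1/4) = (64×4.665×10^6/π)^(1/4) = 98.7 mm

d ≈ 98.7 mm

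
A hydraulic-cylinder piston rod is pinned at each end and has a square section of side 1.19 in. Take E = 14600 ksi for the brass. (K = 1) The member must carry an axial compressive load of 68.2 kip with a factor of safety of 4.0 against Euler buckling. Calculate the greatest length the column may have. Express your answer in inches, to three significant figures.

L_max ≈ 9.40 in

I = a⁴/12 = 1.19⁴/12 = 0.1671 in⁴
Required critical load P_cr = n·P = 4.0 × 68.2 = 272.8 kip = 2.728×10^5 lb
From P_cr = π²EI/(K·L)²:  L = (1/K)·√(π²EI/P_cr) = (1/1)·√(π²×1.46×10^7×0.1671/2.728×10^5)
L = 9.40 in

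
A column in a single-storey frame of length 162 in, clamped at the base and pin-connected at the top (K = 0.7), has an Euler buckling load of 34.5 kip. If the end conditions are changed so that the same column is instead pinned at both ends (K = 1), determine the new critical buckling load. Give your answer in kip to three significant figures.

P_cr ∝ 1/K², so P_cr,new = P_cr,old × (K_old/K_new)² = 34.5 × (0.7/1)²
= 34.5 × 0.4900 = 16.9 kip

P_cr ≈ 16.9 kip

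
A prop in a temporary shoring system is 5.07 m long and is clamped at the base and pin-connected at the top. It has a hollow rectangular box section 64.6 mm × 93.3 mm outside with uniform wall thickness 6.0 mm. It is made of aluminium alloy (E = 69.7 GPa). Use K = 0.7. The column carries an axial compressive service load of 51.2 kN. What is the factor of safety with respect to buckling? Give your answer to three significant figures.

Inner dimensions: h_i = 93.3 − 2×6.0 = 81.30 mm, b_i = 64.6 − 2×6.0 = 52.60 mm
Weak-axis I_min = (h_o·b_o³ − h_i·b_i³)/12 with b_o = 64.6, b_i = 52.60 mm (shorter outer/inner sides).
I_min = (93.3×64.6³ − 81.30×52.60³)/12 = 1.110×10^6 mm⁴
I = 1.110×10^6 mm⁴ = 1.110×10^-6 m⁴
Effective length L_e = K·L = 0.7 × 5.07 = 3.549 m
P_cr = π²EI / L_e² = π² × 69.7×10⁹ × 1.110×10^-6 / 3.549² = 6.063×10^4 N
Factor of safety n = P_cr / P = 60.627 / 51.2 = 1.18

n ≈ 1.18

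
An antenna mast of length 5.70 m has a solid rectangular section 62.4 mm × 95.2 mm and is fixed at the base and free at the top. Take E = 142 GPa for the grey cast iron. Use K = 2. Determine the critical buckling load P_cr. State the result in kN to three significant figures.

Buckling occurs about the weak axis: I_min = h·b³/12 with b = 62.4 mm (the shorter side).
I_min = 95.2×62.4³/12 = 1.928×10^6 mm⁴
I = 1.928×10^6 mm⁴ = 1.928×10^-6 m⁴
Effective length L_e = K·L = 2 × 5.70 = 11.40 m
P_cr = π²EI / L_e² = π² × 142×10⁹ × 1.928×10^-6 / 11.40² = 2.079×10^4 N

P_cr ≈ 20.8 kN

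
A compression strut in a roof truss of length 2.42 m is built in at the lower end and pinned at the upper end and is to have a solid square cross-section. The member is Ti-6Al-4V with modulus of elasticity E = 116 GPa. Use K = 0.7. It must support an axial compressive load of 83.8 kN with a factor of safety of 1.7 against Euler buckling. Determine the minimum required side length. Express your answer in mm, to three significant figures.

Required P_cr = n·P = 1.7 × 83.8 = 142.5 kN
L_e = K·L = 0.7 × 2.42 = 1.694 m
Required I = P_cr·L_e²/(π²E) = 1.425×10^5 × 1.694² / (π² × 1.16×10^11) = 3.571×10^-7 m⁴
I_req = 3.571×10^5 mm⁴
Solid square: I = a⁴/12  ⇒  a = (12I)^(1/4) = (12×3.571×10^5)^(1/4) = 45.5 mm

a ≈ 45.5 mm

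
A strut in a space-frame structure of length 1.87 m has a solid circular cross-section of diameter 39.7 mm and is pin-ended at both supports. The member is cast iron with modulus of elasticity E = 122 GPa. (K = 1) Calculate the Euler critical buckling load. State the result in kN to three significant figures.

I = πd⁴/64 = π×39.7⁴/64 = 1.219×10^5 mm⁴
I = 1.219×10^5 mm⁴ = 1.219×10^-7 m⁴
Effective length L_e = K·L = 1 × 1.87 = 1.870 m
P_cr = π²EI / L_e² = π² × 122×10⁹ × 1.219×10^-7 / 1.870² = 4.199×10^4 N

P_cr ≈ 42.0 kN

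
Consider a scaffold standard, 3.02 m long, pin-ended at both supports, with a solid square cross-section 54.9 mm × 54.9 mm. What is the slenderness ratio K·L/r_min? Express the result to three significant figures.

I = a⁴/12 = 54.9⁴/12 = 7.570×10^5 mm⁴
A = 3.014×10^3 mm²;  r_min = √(I/A) = √(7.570×10^5/3.014×10^3) = 15.85 mm
L_e = K·L = 1 × 3.02 m = 3.020 m = 3020.0 mm
λ = L_e / r_min = 3020.0 / 15.85 = 191

λ ≈ 191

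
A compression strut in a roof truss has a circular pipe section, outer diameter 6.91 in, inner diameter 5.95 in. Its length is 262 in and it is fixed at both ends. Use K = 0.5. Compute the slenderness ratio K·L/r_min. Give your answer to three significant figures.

λ ≈ 57.5

d_o = 6.91 in, d_i = 5.95 in
I = π(d_o⁴ − d_i⁴)/64 = π(6.91⁴ − 5.950⁴)/64 = 50.39 in⁴
A = 9.696 in²;  r_min = √(I/A) = √(50.39/9.696) = 2.280 in
L_e = K·L = 0.5 × 262 = 131.0 in
λ = L_e / r_min = 131.00 / 2.280 = 57.5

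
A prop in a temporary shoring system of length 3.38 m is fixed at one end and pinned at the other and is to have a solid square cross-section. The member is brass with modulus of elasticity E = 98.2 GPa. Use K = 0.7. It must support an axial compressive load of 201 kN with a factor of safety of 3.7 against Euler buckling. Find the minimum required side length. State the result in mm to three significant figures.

Required P_cr = n·P = 3.7 × 201 = 743.7 kN
L_e = K·L = 0.7 × 3.38 = 2.366 m
Required I = P_cr·L_e²/(π²E) = 7.437×10^5 × 2.366² / (π² × 9.82×10^10) = 4.296×10^-6 m⁴
I_req = 4.296×10^6 mm⁴
Solid square: I = a⁴/12  ⇒  a = (12I)^(1/4) = (12×4.296×10^6)^(1/4) = 84.7 mm

a ≈ 84.7 mm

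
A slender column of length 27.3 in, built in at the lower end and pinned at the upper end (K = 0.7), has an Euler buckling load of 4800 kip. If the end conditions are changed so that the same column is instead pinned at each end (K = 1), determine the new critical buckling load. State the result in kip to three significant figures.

P_cr ≈ 2350 kip

P_cr ∝ 1/K², so P_cr,new = P_cr,old × (K_old/K_new)² = 4800 × (0.7/1)²
= 4800 × 0.4900 = 2350 kip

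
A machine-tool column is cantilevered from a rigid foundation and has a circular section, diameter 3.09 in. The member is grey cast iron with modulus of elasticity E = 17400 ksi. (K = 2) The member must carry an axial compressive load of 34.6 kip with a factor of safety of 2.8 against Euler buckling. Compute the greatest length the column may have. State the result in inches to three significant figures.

L_max ≈ 44.5 in

I = πd⁴/64 = π×3.09⁴/64 = 4.475 in⁴
Required critical load P_cr = n·P = 2.8 × 34.6 = 96.88 kip = 9.688×10^4 lb
From P_cr = π²EI/(K·L)²:  L = (1/K)·√(π²EI/P_cr) = (1/2)·√(π²×1.74×10^7×4.475/9.688×10^4)
L = 44.5 in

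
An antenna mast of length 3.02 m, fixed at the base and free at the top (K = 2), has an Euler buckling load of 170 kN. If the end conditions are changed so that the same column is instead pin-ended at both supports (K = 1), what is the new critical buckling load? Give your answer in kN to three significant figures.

P_cr ∝ 1/K², so P_cr,new = P_cr,old × (K_old/K_new)² = 170 × (2/1)²
= 170 × 4.000 = 680 kN

P_cr ≈ 680 kN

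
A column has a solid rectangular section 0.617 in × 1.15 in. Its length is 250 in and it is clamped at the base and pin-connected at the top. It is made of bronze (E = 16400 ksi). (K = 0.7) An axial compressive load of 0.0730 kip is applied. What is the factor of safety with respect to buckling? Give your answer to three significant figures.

n ≈ 1.63

Buckling occurs about the weak axis: I_min = h·b³/12 with b = 0.617 in (the shorter side).
I_min = 1.15×0.617³/12 = 2.251×10^-2 in⁴
Effective length L_e = K·L = 0.7 × 250 = 175.0 in
P_cr = π²EI / L_e² = π² × 16400×10³ × 2.251×10^-2 / 175.0² = 119.0 lb
Factor of safety n = P_cr / P = 0.11897 / 0.0730 = 1.63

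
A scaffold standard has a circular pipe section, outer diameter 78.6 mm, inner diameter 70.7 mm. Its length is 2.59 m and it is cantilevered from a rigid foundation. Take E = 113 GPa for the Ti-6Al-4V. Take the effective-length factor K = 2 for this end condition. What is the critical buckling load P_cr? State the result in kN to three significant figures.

P_cr ≈ 26.9 kN

d_o = 78.6 mm, d_i = 70.7 mm
I = π(d_o⁴ − d_i⁴)/64 = π(78.6⁴ − 70.70⁴)/64 = 6.471×10^5 mm⁴
I = 6.471×10^5 mm⁴ = 6.471×10^-7 m⁴
Effective length L_e = K·L = 2 × 2.59 = 5.180 m
P_cr = π²EI / L_e² = π² × 113×10⁹ × 6.471×10^-7 / 5.180² = 2.690×10^4 N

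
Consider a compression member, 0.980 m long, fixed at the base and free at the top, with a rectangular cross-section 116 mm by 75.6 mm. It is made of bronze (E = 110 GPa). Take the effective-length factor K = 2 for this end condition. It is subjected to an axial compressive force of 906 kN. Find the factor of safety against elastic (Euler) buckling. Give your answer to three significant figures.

n ≈ 1.30

Buckling occurs about the weak axis: I_min = h·b³/12 with b = 75.6 mm (the shorter side).
I_min = 116×75.6³/12 = 4.177×10^6 mm⁴
I = 4.177×10^6 mm⁴ = 4.177×10^-6 m⁴
Effective length L_e = K·L = 2 × 0.980 = 1.960 m
P_cr = π²EI / L_e² = π² × 110×10⁹ × 4.177×10^-6 / 1.960² = 1.180×10^6 N
Factor of safety n = P_cr / P = 1180.4 / 906 = 1.30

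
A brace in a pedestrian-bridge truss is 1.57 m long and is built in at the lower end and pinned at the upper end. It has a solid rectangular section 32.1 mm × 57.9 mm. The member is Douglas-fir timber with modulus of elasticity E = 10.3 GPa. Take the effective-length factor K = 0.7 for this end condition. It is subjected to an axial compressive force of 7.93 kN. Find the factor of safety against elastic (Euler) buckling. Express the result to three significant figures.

n ≈ 1.69

Buckling occurs about the weak axis: I_min = h·b³/12 with b = 32.1 mm (the shorter side).
I_min = 57.9×32.1³/12 = 1.596×10^5 mm⁴
I = 1.596×10^5 mm⁴ = 1.596×10^-7 m⁴
Effective length L_e = K·L = 0.7 × 1.57 = 1.099 m
P_cr = π²EI / L_e² = π² × 10.3×10⁹ × 1.596×10^-7 / 1.099² = 1.343×10^4 N
Factor of safety n = P_cr / P = 13.432 / 7.93 = 1.69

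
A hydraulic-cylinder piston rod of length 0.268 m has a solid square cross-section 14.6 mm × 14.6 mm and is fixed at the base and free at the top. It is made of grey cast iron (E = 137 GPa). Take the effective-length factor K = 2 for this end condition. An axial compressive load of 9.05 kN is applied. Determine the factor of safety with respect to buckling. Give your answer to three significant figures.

n ≈ 1.97

I = a⁴/12 = 14.6⁴/12 = 3.786×10^3 mm⁴
I = 3.786×10^3 mm⁴ = 3.786×10^-9 m⁴
Effective length L_e = K·L = 2 × 0.268 = 0.5360 m
P_cr = π²EI / L_e² = π² × 137×10⁹ × 3.786×10^-9 / 0.5360² = 1.782×10^4 N
Factor of safety n = P_cr / P = 17.821 / 9.05 = 1.97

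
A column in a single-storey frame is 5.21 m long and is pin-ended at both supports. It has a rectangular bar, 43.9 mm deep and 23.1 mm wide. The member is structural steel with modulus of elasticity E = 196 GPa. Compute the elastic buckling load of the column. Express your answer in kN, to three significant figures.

P_cr ≈ 3.21 kN

Buckling occurs about the weak axis: I_min = h·b³/12 with b = 23.1 mm (the shorter side).
I_min = 43.9×23.1³/12 = 4.509×10^4 mm⁴
I = 4.509×10^4 mm⁴ = 4.509×10^-8 m⁴
Effective length L_e = K·L = 1 × 5.21 = 5.210 m
P_cr = π²EI / L_e² = π² × 196×10⁹ × 4.509×10^-8 / 5.210² = 3.214×10^3 N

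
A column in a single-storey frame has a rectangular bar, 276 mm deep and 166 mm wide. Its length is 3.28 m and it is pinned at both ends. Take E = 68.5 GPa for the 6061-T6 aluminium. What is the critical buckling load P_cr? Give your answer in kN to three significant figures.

Buckling occurs about the weak axis: I_min = h·b³/12 with b = 166 mm (the shorter side).
I_min = 276×166³/12 = 1.052×10^8 mm⁴
I = 1.052×10^8 mm⁴ = 1.052×10^-4 m⁴
Effective length L_e = K·L = 1 × 3.28 = 3.280 m
P_cr = π²EI / L_e² = π² × 68.5×10⁹ × 1.052×10^-4 / 3.280² = 6.611×10^6 N

P_cr ≈ 6610 kN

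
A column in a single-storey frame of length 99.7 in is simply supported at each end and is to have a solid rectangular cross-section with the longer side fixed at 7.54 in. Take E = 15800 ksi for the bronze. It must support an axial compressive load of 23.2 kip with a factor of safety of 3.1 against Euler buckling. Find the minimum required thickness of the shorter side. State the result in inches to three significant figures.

Required P_cr = n·P = 3.1 × 23.2 = 71.92 kip
L_e = K·L = 1 × 99.7 = 99.70 in
Required I = P_cr·L_e²/(π²E) = 7.192×10^4 × 99.70² / (π² × 1.58×10^7) = 4.584 in⁴
Rectangle, weak axis: I_min = h·b³/12 with h = 7.54 in fixed  ⇒  b = (12I/h)^(1/3) = 1.94 in

b ≈ 1.94 in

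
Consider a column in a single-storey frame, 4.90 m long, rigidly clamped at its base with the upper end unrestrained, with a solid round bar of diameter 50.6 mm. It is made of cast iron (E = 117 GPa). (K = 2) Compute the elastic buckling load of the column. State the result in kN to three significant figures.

I = πd⁴/64 = π×50.6⁴/64 = 3.218×10^5 mm⁴
I = 3.218×10^5 mm⁴ = 3.218×10^-7 m⁴
Effective length L_e = K·L = 2 × 4.90 = 9.800 m
P_cr = π²EI / L_e² = π² × 117×10⁹ × 3.218×10^-7 / 9.800² = 3.869×10^3 N

P_cr ≈ 3.87 kN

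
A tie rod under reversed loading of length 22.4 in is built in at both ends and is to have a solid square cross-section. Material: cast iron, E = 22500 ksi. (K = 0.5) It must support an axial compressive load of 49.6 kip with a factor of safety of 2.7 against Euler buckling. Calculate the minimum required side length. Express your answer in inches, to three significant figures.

Required P_cr = n·P = 2.7 × 49.6 = 133.9 kip
L_e = K·L = 0.5 × 22.4 = 11.20 in
Required I = P_cr·L_e²/(π²E) = 1.339×10^5 × 11.20² / (π² × 2.25×10^7) = 7.565×10^-2 in⁴
Solid square: I = a⁴/12  ⇒  a = (12I)^(1/4) = (12×7.565×10^-2)^(1/4) = 0.976 in

a ≈ 0.976 in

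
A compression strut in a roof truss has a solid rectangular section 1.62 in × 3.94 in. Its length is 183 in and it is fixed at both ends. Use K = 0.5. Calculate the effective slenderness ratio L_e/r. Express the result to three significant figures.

Buckling occurs about the weak axis: I_min = h·b³/12 with b = 1.62 in (the shorter side).
I_min = 3.94×1.62³/12 = 1.396 in⁴
A = 6.383 in²;  r_min = √(I/A) = √(1.396/6.383) = 0.4677 in
L_e = K·L = 0.5 × 183 = 91.50 in
λ = L_e / r_min = 91.500 / 0.4677 = 196

λ ≈ 196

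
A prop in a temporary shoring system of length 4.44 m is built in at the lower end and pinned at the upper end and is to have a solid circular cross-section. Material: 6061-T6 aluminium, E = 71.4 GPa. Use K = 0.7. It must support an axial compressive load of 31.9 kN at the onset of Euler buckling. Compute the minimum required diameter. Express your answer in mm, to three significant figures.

d ≈ 54.6 mm

L_e = K·L = 0.7 × 4.44 = 3.108 m
Required I = P_cr·L_e²/(π²E) = 3.190×10^4 × 3.108² / (π² × 7.14×10^10) = 4.373×10^-7 m⁴
I_req = 4.373×10^5 mm⁴
Solid circle: I = πd⁴/64  ⇒  d = (64I/π)^(1/4) = (64×4.373×10^5/π)^(1/4) = 54.6 mm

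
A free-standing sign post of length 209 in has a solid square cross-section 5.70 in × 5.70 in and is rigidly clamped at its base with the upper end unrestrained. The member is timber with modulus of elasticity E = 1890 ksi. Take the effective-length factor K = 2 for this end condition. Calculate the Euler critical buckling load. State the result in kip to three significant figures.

I = a⁴/12 = 5.70⁴/12 = 87.97 in⁴
Effective length L_e = K·L = 2 × 209 = 418.0 in
P_cr = π²EI / L_e² = π² × 1890×10³ × 87.97 / 418.0² = 9.391×10^3 lb

P_cr ≈ 9.39 kip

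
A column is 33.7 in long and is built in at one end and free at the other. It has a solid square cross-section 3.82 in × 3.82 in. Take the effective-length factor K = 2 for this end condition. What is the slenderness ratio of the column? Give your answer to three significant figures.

λ ≈ 61.1

For a square r = a/√12 = 3.82/√12 = 1.103 in
L_e = K·L = 2 × 33.7 = 67.40 in
λ = L_e / r_min = 67.400 / 1.103 = 61.1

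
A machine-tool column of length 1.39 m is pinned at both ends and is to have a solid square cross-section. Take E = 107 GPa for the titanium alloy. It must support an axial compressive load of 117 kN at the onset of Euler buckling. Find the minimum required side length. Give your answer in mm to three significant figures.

a ≈ 40.0 mm

L_e = K·L = 1 × 1.39 = 1.390 m
Required I = P_cr·L_e²/(π²E) = 1.170×10^5 × 1.390² / (π² × 1.07×10^11) = 2.141×10^-7 m⁴
I_req = 2.141×10^5 mm⁴
Solid square: I = a⁴/12  ⇒  a = (12I)^(1/4) = (12×2.141×10^5)^(1/4) = 40.0 mm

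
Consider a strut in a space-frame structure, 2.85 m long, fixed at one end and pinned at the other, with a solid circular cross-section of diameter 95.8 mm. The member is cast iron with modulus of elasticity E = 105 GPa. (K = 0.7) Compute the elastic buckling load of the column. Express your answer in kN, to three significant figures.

I = πd⁴/64 = π×95.8⁴/64 = 4.135×10^6 mm⁴
I = 4.135×10^6 mm⁴ = 4.135×10^-6 m⁴
Effective length L_e = K·L = 0.7 × 2.85 = 1.995 m
P_cr = π²EI / L_e² = π² × 105×10⁹ × 4.135×10^-6 / 1.995² = 1.077×10^6 N

P_cr ≈ 1080 kN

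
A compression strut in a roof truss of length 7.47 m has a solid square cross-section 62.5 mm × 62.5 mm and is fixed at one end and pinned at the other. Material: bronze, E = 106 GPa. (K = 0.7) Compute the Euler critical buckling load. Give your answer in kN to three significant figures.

I = a⁴/12 = 62.5⁴/12 = 1.272×10^6 mm⁴
I = 1.272×10^6 mm⁴ = 1.272×10^-6 m⁴
Effective length L_e = K·L = 0.7 × 7.47 = 5.229 m
P_cr = π²EI / L_e² = π² × 106×10⁹ × 1.272×10^-6 / 5.229² = 4.865×10^4 N

P_cr ≈ 48.7 kN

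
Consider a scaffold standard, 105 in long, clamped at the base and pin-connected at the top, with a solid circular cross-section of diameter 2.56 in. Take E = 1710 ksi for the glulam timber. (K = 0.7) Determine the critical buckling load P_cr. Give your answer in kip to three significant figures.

P_cr ≈ 6.59 kip

I = πd⁴/64 = π×2.56⁴/64 = 2.108 in⁴
Effective length L_e = K·L = 0.7 × 105 = 73.50 in
P_cr = π²EI / L_e² = π² × 1710×10³ × 2.108 / 73.50² = 6.586×10^3 lb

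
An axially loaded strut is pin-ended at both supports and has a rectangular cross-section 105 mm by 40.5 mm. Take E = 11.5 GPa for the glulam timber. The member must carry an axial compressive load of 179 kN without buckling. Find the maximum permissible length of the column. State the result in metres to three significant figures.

Buckling occurs about the weak axis: I_min = h·b³/12 with b = 40.5 mm (the shorter side).
I_min = 105×40.5³/12 = 5.813×10^5 mm⁴
I = 5.813×10^-7 m⁴
At the buckling limit P_cr = P = 1.790×10^5 N
From P_cr = π²EI/(K·L)²:  L = (1/K)·√(π²EI/P_cr) = (1/1)·√(π²×1.15×10^10×5.813×10^-7/1.790×10^5)
L = 0.607 m

L_max ≈ 0.607 m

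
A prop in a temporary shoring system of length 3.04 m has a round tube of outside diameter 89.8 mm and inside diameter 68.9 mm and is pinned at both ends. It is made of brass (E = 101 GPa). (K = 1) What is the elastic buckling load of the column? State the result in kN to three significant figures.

d_o = 89.8 mm, d_i = 68.9 mm
I = π(d_o⁴ − d_i⁴)/64 = π(89.8⁴ − 68.90⁴)/64 = 2.086×10^6 mm⁴
I = 2.086×10^6 mm⁴ = 2.086×10^-6 m⁴
Effective length L_e = K·L = 1 × 3.04 = 3.040 m
P_cr = π²EI / L_e² = π² × 101×10⁹ × 2.086×10^-6 / 3.040² = 2.250×10^5 N

P_cr ≈ 225 kN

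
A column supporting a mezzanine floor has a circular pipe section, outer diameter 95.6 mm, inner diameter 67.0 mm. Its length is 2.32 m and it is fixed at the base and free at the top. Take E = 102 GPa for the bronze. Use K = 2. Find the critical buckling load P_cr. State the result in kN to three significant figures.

d_o = 95.6 mm, d_i = 67.0 mm
I = π(d_o⁴ − d_i⁴)/64 = π(95.6⁴ − 67.00⁴)/64 = 3.111×10^6 mm⁴
I = 3.111×10^6 mm⁴ = 3.111×10^-6 m⁴
Effective length L_e = K·L = 2 × 2.32 = 4.640 m
P_cr = π²EI / L_e² = π² × 102×10⁹ × 3.111×10^-6 / 4.640² = 1.455×10^5 N

P_cr ≈ 145 kN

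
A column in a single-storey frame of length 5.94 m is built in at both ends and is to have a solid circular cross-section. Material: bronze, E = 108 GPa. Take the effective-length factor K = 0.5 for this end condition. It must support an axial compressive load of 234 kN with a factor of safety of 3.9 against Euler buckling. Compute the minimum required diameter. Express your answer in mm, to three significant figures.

d ≈ 111 mm

Required P_cr = n·P = 3.9 × 234 = 912.6 kN
L_e = K·L = 0.5 × 5.94 = 2.970 m
Required I = P_cr·L_e²/(π²E) = 9.126×10^5 × 2.970² / (π² × 1.08×10^11) = 7.552×10^-6 m⁴
I_req = 7.552×10^6 mm⁴
Solid circle: I = πd⁴/64  ⇒  d = (64I/π)^(1/4) = (64×7.552×10^6/π)^(1/4) = 111 mm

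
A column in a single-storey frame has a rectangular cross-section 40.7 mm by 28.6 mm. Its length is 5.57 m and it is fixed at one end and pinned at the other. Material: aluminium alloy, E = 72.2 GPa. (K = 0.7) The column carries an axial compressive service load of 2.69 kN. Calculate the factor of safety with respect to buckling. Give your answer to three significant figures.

n ≈ 1.38

Buckling occurs about the weak axis: I_min = h·b³/12 with b = 28.6 mm (the shorter side).
I_min = 40.7×28.6³/12 = 7.934×10^4 mm⁴
I = 7.934×10^4 mm⁴ = 7.934×10^-8 m⁴
Effective length L_e = K·L = 0.7 × 5.57 = 3.899 m
P_cr = π²EI / L_e² = π² × 72.2×10⁹ × 7.934×10^-8 / 3.899² = 3.719×10^3 N
Factor of safety n = P_cr / P = 3.7191 / 2.69 = 1.38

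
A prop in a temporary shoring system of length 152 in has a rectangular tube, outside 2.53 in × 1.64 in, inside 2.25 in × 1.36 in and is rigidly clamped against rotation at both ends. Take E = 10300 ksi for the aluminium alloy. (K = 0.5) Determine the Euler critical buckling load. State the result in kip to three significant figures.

P_cr ≈ 8.07 kip

Weak-axis I_min = (h_o·b_o³ − h_i·b_i³)/12 with b_o = 1.64, b_i = 1.360 in (shorter outer/inner sides).
I_min = (2.53×1.64³ − 2.250×1.360³)/12 = 0.4583 in⁴
Effective length L_e = K·L = 0.5 × 152 = 76.00 in
P_cr = π²EI / L_e² = π² × 10300×10³ × 0.4583 / 76.00² = 8.066×10^3 lb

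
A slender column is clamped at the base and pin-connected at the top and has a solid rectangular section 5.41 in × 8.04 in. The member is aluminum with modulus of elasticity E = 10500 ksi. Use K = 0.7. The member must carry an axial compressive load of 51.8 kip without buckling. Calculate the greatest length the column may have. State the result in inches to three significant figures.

Buckling occurs about the weak axis: I_min = h·b³/12 with b = 5.41 in (the shorter side).
I_min = 8.04×5.41³/12 = 106.1 in⁴
At the buckling limit P_cr = P = 5.180×10^4 lb
From P_cr = π²EI/(K·L)²:  L = (1/K)·√(π²EI/P_cr) = (1/0.7)·√(π²×1.05×10^7×106.1/5.180×10^4)
L = 658 in

L_max ≈ 658 in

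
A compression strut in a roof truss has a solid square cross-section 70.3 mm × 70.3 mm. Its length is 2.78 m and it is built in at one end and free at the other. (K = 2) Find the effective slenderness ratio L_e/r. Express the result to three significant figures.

λ ≈ 274

For a square r = a/√12 = 70.3/√12 = 20.29 mm
L_e = K·L = 2 × 2.78 m = 5.560 m = 5560.0 mm
λ = L_e / r_min = 5560.0 / 20.29 = 274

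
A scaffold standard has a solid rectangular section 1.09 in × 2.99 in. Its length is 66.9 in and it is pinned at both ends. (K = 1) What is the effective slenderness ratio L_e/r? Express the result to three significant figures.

Buckling occurs about the weak axis: I_min = h·b³/12 with b = 1.09 in (the shorter side).
I_min = 2.99×1.09³/12 = 0.3227 in⁴
A = 3.259 in²;  r_min = √(I/A) = √(0.3227/3.259) = 0.3147 in
L_e = K·L = 1 × 66.9 = 66.90 in
λ = L_e / r_min = 66.900 / 0.3147 = 213

λ ≈ 213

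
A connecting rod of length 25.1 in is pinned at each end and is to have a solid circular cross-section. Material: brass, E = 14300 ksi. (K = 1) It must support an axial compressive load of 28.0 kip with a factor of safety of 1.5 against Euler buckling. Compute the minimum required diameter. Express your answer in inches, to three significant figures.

d ≈ 1.40 in

Required P_cr = n·P = 1.5 × 28.0 = 42.00 kip
L_e = K·L = 1 × 25.1 = 25.10 in
Required I = P_cr·L_e²/(π²E) = 4.200×10^4 × 25.10² / (π² × 1.43×10^7) = 0.1875 in⁴
Solid circle: I = πd⁴/64  ⇒  d = (64I/π)^(1/4) = (64×0.1875/π)^(1/4) = 1.40 in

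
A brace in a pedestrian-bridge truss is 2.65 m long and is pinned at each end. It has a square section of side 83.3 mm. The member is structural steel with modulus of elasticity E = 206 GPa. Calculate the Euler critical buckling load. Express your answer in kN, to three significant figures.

P_cr ≈ 1160 kN

I = a⁴/12 = 83.3⁴/12 = 4.012×10^6 mm⁴
I = 4.012×10^6 mm⁴ = 4.012×10^-6 m⁴
Effective length L_e = K·L = 1 × 2.65 = 2.650 m
P_cr = π²EI / L_e² = π² × 206×10⁹ × 4.012×10^-6 / 2.650² = 1.162×10^6 N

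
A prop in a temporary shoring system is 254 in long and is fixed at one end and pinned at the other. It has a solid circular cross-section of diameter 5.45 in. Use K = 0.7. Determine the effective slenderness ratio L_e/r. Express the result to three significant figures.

λ ≈ 130

For a solid circle r = d/4 = 5.45/4 = 1.362 in
L_e = K·L = 0.7 × 254 = 177.8 in
λ = L_e / r_min = 177.80 / 1.362 = 130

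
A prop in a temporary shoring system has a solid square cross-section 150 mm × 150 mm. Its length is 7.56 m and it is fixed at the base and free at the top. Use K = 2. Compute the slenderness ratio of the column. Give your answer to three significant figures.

λ ≈ 349

I = a⁴/12 = 150⁴/12 = 4.219×10^7 mm⁴
A = 2.250×10^4 mm²;  r_min = √(I/A) = √(4.219×10^7/2.250×10^4) = 43.30 mm
L_e = K·L = 2 × 7.56 m = 15.12 m = 15120 mm
λ = L_e / r_min = 15120 / 43.30 = 349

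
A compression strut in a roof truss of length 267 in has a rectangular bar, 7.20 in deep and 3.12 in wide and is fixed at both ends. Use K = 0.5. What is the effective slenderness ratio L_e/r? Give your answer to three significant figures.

Buckling occurs about the weak axis: I_min = h·b³/12 with b = 3.12 in (the shorter side).
I_min = 7.20×3.12³/12 = 18.22 in⁴
A = 22.46 in²;  r_min = √(I/A) = √(18.22/22.46) = 0.9007 in
L_e = K·L = 0.5 × 267 = 133.5 in
λ = L_e / r_min = 133.50 / 0.9007 = 148

λ ≈ 148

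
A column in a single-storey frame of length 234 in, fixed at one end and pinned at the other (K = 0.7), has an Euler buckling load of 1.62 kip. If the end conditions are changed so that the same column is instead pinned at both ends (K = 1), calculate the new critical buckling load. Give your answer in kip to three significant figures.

P_cr ≈ 0.794 kip

P_cr ∝ 1/K², so P_cr,new = P_cr,old × (K_old/K_new)² = 1.62 × (0.7/1)²
= 1.62 × 0.4900 = 0.794 kip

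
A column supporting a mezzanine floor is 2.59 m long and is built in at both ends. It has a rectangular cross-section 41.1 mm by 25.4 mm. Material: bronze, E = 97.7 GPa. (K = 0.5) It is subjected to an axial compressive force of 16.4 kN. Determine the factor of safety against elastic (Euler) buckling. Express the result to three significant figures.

n ≈ 1.97

Buckling occurs about the weak axis: I_min = h·b³/12 with b = 25.4 mm (the shorter side).
I_min = 41.1×25.4³/12 = 5.613×10^4 mm⁴
I = 5.613×10^4 mm⁴ = 5.613×10^-8 m⁴
Effective length L_e = K·L = 0.5 × 2.59 = 1.295 m
P_cr = π²EI / L_e² = π² × 97.7×10⁹ × 5.613×10^-8 / 1.295² = 3.227×10^4 N
Factor of safety n = P_cr / P = 32.271 / 16.4 = 1.97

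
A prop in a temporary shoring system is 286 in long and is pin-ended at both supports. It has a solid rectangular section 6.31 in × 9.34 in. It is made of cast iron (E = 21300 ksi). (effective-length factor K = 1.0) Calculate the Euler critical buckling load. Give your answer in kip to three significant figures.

Buckling occurs about the weak axis: I_min = h·b³/12 with b = 6.31 in (the shorter side).
I_min = 9.34×6.31³/12 = 195.5 in⁴
Effective length L_e = K·L = 1 × 286 = 286.0 in
P_cr = π²EI / L_e² = π² × 21300×10³ × 195.5 / 286.0² = 5.026×10^5 lb

P_cr ≈ 503 kip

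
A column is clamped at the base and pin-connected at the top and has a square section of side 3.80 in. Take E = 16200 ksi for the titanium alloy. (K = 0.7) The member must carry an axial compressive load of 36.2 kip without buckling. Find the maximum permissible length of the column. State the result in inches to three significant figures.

L_max ≈ 396 in

I = a⁴/12 = 3.80⁴/12 = 17.38 in⁴
At the buckling limit P_cr = P = 3.620×10^4 lb
From P_cr = π²EI/(K·L)²:  L = (1/K)·√(π²EI/P_cr) = (1/0.7)·√(π²×1.62×10^7×17.38/3.620×10^4)
L = 396 in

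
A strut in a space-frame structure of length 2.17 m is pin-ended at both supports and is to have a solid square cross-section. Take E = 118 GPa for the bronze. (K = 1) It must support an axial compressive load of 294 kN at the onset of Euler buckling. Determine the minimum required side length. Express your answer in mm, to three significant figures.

L_e = K·L = 1 × 2.17 = 2.170 m
Required I = P_cr·L_e²/(π²E) = 2.940×10^5 × 2.170² / (π² × 1.18×10^11) = 1.189×10^-6 m⁴
I_req = 1.189×10^6 mm⁴
Solid square: I = a⁴/12  ⇒  a = (12I)^(1/4) = (12×1.189×10^6)^(1/4) = 61.5 mm

a ≈ 61.5 mm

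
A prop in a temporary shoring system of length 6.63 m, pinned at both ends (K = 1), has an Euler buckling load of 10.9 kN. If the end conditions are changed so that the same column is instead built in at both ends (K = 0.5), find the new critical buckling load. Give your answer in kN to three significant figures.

P_cr ≈ 43.6 kN

P_cr ∝ 1/K², so P_cr,new = P_cr,old × (K_old/K_new)² = 10.9 × (1/0.5)²
= 10.9 × 4.000 = 43.6 kN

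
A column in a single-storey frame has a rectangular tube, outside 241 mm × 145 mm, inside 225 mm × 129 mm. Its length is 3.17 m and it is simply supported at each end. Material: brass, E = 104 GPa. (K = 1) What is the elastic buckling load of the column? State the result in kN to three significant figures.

Weak-axis I_min = (h_o·b_o³ − h_i·b_i³)/12 with b_o = 145, b_i = 129.0 mm (shorter outer/inner sides).
I_min = (241×145³ − 225.0×129.0³)/12 = 2.098×10^7 mm⁴
I = 2.098×10^7 mm⁴ = 2.098×10^-5 m⁴
Effective length L_e = K·L = 1 × 3.17 = 3.170 m
P_cr = π²EI / L_e² = π² × 104×10⁹ × 2.098×10^-5 / 3.170² = 2.143×10^6 N

P_cr ≈ 2140 kN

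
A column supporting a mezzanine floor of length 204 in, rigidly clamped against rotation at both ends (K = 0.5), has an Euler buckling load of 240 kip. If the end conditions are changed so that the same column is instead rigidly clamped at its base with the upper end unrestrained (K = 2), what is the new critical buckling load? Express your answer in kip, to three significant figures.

P_cr ≈ 15.0 kip

P_cr ∝ 1/K², so P_cr,new = P_cr,old × (K_old/K_new)² = 240 × (0.5/2)²
= 240 × 0.06250 = 15.0 kip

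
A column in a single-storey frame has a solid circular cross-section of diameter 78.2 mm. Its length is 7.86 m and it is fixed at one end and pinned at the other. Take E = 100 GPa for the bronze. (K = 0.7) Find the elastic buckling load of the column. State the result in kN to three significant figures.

I = πd⁴/64 = π×78.2⁴/64 = 1.836×10^6 mm⁴
I = 1.836×10^6 mm⁴ = 1.836×10^-6 m⁴
Effective length L_e = K·L = 0.7 × 7.86 = 5.502 m
P_cr = π²EI / L_e² = π² × 100×10⁹ × 1.836×10^-6 / 5.502² = 5.985×10^4 N

P_cr ≈ 59.8 kN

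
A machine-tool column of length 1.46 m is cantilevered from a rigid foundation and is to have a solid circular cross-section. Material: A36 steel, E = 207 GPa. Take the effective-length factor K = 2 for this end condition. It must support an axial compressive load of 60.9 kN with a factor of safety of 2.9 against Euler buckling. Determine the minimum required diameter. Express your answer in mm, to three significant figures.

d ≈ 62.2 mm

Required P_cr = n·P = 2.9 × 60.9 = 176.6 kN
L_e = K·L = 2 × 1.46 = 2.920 m
Required I = P_cr·L_e²/(π²E) = 1.766×10^5 × 2.920² / (π² × 2.07×10^11) = 7.371×10^-7 m⁴
I_req = 7.371×10^5 mm⁴
Solid circle: I = πd⁴/64  ⇒  d = (64I/π)^(1/4) = (64×7.371×10^5/π)^(1/4) = 62.2 mm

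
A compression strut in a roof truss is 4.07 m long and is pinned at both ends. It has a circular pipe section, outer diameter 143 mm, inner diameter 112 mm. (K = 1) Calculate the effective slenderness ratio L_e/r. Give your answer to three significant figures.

λ ≈ 89.6

d_o = 143 mm, d_i = 112 mm
I = π(d_o⁴ − d_i⁴)/64 = π(143⁴ − 112.0⁴)/64 = 1.280×10^7 mm⁴
A = 6.209×10^3 mm²;  r_min = √(I/A) = √(1.280×10^7/6.209×10^3) = 45.41 mm
L_e = K·L = 1 × 4.07 m = 4.070 m = 4070.0 mm
λ = L_e / r_min = 4070.0 / 45.41 = 89.6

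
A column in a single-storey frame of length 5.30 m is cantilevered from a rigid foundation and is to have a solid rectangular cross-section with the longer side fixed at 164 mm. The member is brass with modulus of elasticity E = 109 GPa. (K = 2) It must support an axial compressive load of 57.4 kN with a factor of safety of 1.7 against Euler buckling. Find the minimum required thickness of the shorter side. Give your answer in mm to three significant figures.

b ≈ 90.7 mm

Required P_cr = n·P = 1.7 × 57.4 = 97.58 kN
L_e = K·L = 2 × 5.30 = 10.60 m
Required I = P_cr·L_e²/(π²E) = 9.758×10^4 × 10.60² / (π² × 1.09×10^11) = 1.019×10^-5 m⁴
I_req = 1.019×10^7 mm⁴
Rectangle, weak axis: I_min = h·b³/12 with h = 164 mm fixed  ⇒  b = (12I/h)^(1/3) = 90.7 mm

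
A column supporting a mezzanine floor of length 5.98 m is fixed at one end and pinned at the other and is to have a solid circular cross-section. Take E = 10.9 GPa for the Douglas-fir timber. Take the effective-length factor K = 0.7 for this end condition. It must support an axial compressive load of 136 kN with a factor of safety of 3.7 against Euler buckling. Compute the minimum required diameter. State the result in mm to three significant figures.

Required P_cr = n·P = 3.7 × 136 = 503.2 kN
L_e = K·L = 0.7 × 5.98 = 4.186 m
Required I = P_cr·L_e²/(π²E) = 5.032×10^5 × 4.186² / (π² × 1.09×10^10) = 8.196×10^-5 m⁴
I_req = 8.196×10^7 mm⁴
Solid circle: I = πd⁴/64  ⇒  d = (64I/π)^(1/4) = (64×8.196×10^7/π)^(1/4) = 202 mm

d ≈ 202 mm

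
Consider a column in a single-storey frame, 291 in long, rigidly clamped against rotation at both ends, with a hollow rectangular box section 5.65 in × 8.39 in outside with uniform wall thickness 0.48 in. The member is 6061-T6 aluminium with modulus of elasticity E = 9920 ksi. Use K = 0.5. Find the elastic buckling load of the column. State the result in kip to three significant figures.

Inner dimensions: h_i = 8.39 − 2×0.48 = 7.430 in, b_i = 5.65 − 2×0.48 = 4.690 in
Weak-axis I_min = (h_o·b_o³ − h_i·b_i³)/12 with b_o = 5.65, b_i = 4.690 in (shorter outer/inner sides).
I_min = (8.39×5.65³ − 7.430×4.690³)/12 = 62.23 in⁴
Effective length L_e = K·L = 0.5 × 291 = 145.5 in
P_cr = π²EI / L_e² = π² × 9920×10³ × 62.23 / 145.5² = 2.878×10^5 lb

P_cr ≈ 288 kip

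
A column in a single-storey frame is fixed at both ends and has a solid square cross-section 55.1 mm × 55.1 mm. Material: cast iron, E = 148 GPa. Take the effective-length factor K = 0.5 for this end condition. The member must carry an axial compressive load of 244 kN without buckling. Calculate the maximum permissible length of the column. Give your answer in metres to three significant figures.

L_max ≈ 4.29 m

I = a⁴/12 = 55.1⁴/12 = 7.681×10^5 mm⁴
I = 7.681×10^-7 m⁴
At the buckling limit P_cr = P = 2.440×10^5 N
From P_cr = π²EI/(K·L)²:  L = (1/K)·√(π²EI/P_cr) = (1/0.5)·√(π²×1.48×10^11×7.681×10^-7/2.440×10^5)
L = 4.29 m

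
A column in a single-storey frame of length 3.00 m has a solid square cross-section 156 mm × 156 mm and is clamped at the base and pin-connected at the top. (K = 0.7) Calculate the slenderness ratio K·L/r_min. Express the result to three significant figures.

For a square r = a/√12 = 156/√12 = 45.03 mm
L_e = K·L = 0.7 × 3.00 m = 2.100 m = 2100.0 mm
λ = L_e / r_min = 2100.0 / 45.03 = 46.6

λ ≈ 46.6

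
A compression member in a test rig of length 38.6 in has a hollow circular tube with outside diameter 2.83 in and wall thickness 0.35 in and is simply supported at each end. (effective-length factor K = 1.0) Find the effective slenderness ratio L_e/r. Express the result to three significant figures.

λ ≈ 43.6

Inner diameter d_i = 2.83 − 2×0.35 = 2.130 in
I = π(d_o⁴ − d_i⁴)/64 = π(2.83⁴ − 2.130⁴)/64 = 2.138 in⁴
A = 2.727 in²;  r_min = √(I/A) = √(2.138/2.727) = 0.8855 in
L_e = K·L = 1 × 38.6 = 38.60 in
λ = L_e / r_min = 38.600 / 0.8855 = 43.6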